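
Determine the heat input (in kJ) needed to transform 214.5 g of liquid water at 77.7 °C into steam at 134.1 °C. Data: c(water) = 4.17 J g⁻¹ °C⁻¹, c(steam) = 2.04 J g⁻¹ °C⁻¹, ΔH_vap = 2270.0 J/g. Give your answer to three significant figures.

q1 (heat water 77.7→100.0 °C): 214.5 × 4.17 × 22.3 = 19947 J
q2 (vaporize at 100 °C): 214.5 × 2270.0 = 486915 J
q3 (heat steam 100.0→134.1 °C): 214.5 × 2.04 × 34.1 = 14921 J
Total: 19947 + 486915 + 14921 = 521783 J = 522 kJ

q = 522 kJ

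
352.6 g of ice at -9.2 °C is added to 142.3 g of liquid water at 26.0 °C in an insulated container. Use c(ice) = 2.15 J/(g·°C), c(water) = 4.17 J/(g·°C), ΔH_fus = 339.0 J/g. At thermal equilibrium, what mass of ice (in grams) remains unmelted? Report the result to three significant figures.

Heat to warm all ice to 0 °C: 352.6×2.15×9.2 = 6974.4 J
Heat released by water cooling to 0 °C: 142.3×4.17×26.0 = 15428 J
15428 J < 6974.4 + 352.6×339.0 = 126505.8 J, so not all ice melts; final T = 0 °C.
Heat left for melting: 15428 − 6974.4 = 8453.6 J
Mass melted = 8453.6 / 339.0 = 24.94 g
Ice remaining = 352.6 − 24.94 = 327.66 g

m_ice remaining = 328 g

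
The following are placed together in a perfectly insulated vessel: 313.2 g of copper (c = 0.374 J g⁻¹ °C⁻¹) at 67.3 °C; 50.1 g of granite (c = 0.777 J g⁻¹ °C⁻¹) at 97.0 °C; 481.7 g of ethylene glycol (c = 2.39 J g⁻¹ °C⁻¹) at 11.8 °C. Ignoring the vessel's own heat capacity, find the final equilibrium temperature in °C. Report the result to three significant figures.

Σ mᵢcᵢ(T − Tᵢ) = 0  ⇒  T = Σ mᵢcᵢTᵢ / Σ mᵢcᵢ
Σ mᵢcᵢ = 313.2×0.374 + 50.1×0.777 + 481.7×2.39 = 1307.3275
Σ mᵢcᵢTᵢ = 117.1368×67.3 + 38.9277×97.0 + 1151.263×11.8 = 25244
T = 25244 / 1307.3275 = 19.31 °C

T_f = 19.3 °C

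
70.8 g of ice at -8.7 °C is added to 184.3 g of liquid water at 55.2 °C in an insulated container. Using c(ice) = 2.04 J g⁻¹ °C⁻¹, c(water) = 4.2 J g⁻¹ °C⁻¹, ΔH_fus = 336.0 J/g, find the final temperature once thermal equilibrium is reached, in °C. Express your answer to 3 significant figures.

Heat to bring ice to 0 °C and melt it: q₁ = 70.8×2.04×8.7 + 70.8×336.0 = 25045 J
Heat the water can supply cooling to 0 °C: 184.3×4.2×55.2 = 42728.1 J > q₁, so all ice melts.
Energy balance: 184.3×4.2×(55.2 − T) = 25045 + 70.8×4.2×(T − 0)
774.06(55.2 − T) = 25045 + 297.36 T
42728.1 − 25045 = 1071.42 T
T = 17683.1 / 1071.42 = 16.50 °C

T_f = 16.5 °C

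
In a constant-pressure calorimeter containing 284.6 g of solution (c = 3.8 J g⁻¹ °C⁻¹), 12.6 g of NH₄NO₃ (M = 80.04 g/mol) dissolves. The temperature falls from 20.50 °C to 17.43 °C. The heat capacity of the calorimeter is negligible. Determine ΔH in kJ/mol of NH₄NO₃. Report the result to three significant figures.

ΔH = 21.1 kJ/mol

|ΔT| = |17.43 − 20.50| = 3.07 °C
|q_surr| = (284.6 × 3.8) × 3.07 = 1081.48 × 3.07 = 3320 J
n(NH₄NO₃) = 12.6 / 80.04 = 0.1574 mol
Temperature fell, so q_rxn = +|q_surr| = 3.320 kJ
ΔH = q_rxn / n = 21.09 kJ/mol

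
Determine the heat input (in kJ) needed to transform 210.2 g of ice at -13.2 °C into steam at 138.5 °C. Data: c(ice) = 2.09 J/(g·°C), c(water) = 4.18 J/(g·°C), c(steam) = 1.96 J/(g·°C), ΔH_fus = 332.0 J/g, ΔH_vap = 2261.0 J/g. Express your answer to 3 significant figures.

q = 655 kJ

q1 (heat ice -13.2→0.0 °C): 210.2 × 2.09 × 13.2 = 5799 J
q2 (melt at 0 °C): 210.2 × 332.0 = 69786 J
q3 (heat water 0.0→100.0 °C): 210.2 × 4.18 × 100.0 = 87864 J
q4 (vaporize at 100 °C): 210.2 × 2261.0 = 475262 J
q5 (heat steam 100.0→138.5 °C): 210.2 × 1.96 × 38.5 = 15862 J
Total: 5799 + 69786 + 87864 + 475262 + 15862 = 654573 J = 655 kJ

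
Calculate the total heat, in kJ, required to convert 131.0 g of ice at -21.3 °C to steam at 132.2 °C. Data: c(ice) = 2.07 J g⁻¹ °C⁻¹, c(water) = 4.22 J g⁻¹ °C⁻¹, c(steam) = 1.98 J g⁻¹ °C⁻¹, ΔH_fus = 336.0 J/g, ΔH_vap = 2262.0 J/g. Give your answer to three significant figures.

q1 (heat ice -21.3→0.0 °C): 131.0 × 2.07 × 21.3 = 5776 J
q2 (melt at 0 °C): 131.0 × 336.0 = 44016 J
q3 (heat water 0.0→100.0 °C): 131.0 × 4.22 × 100.0 = 55282 J
q4 (vaporize at 100 °C): 131.0 × 2262.0 = 296322 J
q5 (heat steam 100.0→132.2 °C): 131.0 × 1.98 × 32.2 = 8352 J
Total: 5776 + 44016 + 55282 + 296322 + 8352 = 409748 J = 410 kJ

q = 410 kJ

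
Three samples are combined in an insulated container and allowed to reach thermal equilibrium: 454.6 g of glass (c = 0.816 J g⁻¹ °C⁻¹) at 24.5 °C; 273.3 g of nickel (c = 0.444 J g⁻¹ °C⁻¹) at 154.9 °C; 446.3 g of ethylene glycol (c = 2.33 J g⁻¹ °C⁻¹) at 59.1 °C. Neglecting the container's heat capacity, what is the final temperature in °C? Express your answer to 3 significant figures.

Σ mᵢcᵢ(T − Tᵢ) = 0  ⇒  T = Σ mᵢcᵢTᵢ / Σ mᵢcᵢ
Σ mᵢcᵢ = 454.6×0.816 + 273.3×0.444 + 446.3×2.33 = 1532.1778
Σ mᵢcᵢTᵢ = 370.9536×24.5 + 121.3452×154.9 + 1039.879×59.1 = 89342
T = 89342 / 1532.1778 = 58.31 °C

T_f = 58.3 °C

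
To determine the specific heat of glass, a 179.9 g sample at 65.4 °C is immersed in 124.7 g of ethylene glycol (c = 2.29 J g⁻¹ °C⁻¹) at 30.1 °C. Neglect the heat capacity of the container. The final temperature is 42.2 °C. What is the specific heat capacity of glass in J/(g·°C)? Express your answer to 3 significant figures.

q_gained = (124.7 × 2.29) × (42.2 − 30.1) = 3455 J
q_lost = 179.9 × c × (65.4 − 42.2) = 4173.68 c
Set equal: c = 3455 / 4173.68 = 0.828 J/(g·°C)

c = 0.828 J/(g·°C)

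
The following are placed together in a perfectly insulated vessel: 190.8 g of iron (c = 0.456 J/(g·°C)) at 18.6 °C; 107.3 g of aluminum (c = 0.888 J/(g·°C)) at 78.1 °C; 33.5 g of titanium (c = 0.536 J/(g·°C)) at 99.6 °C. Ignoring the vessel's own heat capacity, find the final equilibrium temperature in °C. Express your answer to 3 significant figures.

Σ mᵢcᵢ(T − Tᵢ) = 0  ⇒  T = Σ mᵢcᵢTᵢ / Σ mᵢcᵢ
Σ mᵢcᵢ = 190.8×0.456 + 107.3×0.888 + 33.5×0.536 = 200.2432
Σ mᵢcᵢTᵢ = 87.0048×18.6 + 95.2824×78.1 + 17.956×99.6 = 10848
T = 10848 / 200.2432 = 54.17 °C

T_f = 54.2 °C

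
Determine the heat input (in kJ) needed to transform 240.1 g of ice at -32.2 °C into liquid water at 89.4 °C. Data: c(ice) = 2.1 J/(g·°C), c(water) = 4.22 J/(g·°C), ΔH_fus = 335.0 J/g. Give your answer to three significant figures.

q1 (heat ice -32.2→0.0 °C): 240.1 × 2.1 × 32.2 = 16236 J
q2 (melt at 0 °C): 240.1 × 335.0 = 80434 J
q3 (heat water 0.0→89.4 °C): 240.1 × 4.22 × 89.4 = 90582 J
Total: 16236 + 80434 + 90582 = 187252 J = 187 kJ

q = 187 kJ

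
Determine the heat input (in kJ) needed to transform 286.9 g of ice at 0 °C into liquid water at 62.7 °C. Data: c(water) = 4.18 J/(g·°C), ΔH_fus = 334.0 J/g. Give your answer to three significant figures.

q = 171 kJ

q1 (melt at 0 °C): 286.9 × 334.0 = 95825 J
q2 (heat water 0.0→62.7 °C): 286.9 × 4.18 × 62.7 = 75192 J
Total: 95825 + 75192 = 171017 J = 171 kJ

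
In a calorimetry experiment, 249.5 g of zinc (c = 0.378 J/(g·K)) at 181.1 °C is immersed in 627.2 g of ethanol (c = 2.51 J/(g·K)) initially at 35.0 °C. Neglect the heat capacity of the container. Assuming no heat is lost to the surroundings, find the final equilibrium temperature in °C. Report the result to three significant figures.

Heat lost by zinc = heat gained by ethanol.
(249.5)(0.378)(181.1 − T) = (627.2)(2.51)(T − 35.0)
94.311 (181.1 − T) = 1574.272 (T − 35.0)
17080 − 94.311 T = 1574.272 T − 55100
72180 = 1668.583 T
T = 43.26 °C

T_f = 43.3 °C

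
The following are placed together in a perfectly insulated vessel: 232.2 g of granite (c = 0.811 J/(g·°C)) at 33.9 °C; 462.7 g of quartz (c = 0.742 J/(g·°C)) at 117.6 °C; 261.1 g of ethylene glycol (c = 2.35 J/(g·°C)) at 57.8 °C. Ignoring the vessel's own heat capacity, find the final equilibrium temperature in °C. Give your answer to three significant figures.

Σ mᵢcᵢ(T − Tᵢ) = 0  ⇒  T = Σ mᵢcᵢTᵢ / Σ mᵢcᵢ
Σ mᵢcᵢ = 232.2×0.811 + 462.7×0.742 + 261.1×2.35 = 1145.2226
Σ mᵢcᵢTᵢ = 188.3142×33.9 + 343.3234×117.6 + 613.585×57.8 = 82224
T = 82224 / 1145.2226 = 71.80 °C

T_f = 71.8 °C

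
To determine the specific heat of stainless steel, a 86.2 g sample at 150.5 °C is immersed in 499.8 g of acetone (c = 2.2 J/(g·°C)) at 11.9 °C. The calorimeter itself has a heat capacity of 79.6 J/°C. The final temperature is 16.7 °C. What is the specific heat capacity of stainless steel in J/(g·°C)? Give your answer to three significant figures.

c = 0.491 J/(g·°C)

q_gained = (499.8 × 2.2 + 79.6) × (16.7 − 11.9) = 5660 J
q_lost = 86.2 × c × (150.5 − 16.7) = 11533.56 c
Set equal: c = 5660 / 11533.56 = 0.491 J/(g·°C)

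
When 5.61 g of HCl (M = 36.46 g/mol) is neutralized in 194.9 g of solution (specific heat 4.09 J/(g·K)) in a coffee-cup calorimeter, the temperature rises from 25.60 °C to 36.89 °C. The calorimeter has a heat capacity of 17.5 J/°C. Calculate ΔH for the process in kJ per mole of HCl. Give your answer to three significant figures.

|ΔT| = |36.89 − 25.60| = 11.29 °C
|q_surr| = (194.9 × 4.09 + 17.5) × 11.29 = 814.641 × 11.29 = 9197 J
n(HCl) = 5.61 / 36.46 = 0.1539 mol
Temperature rose, so q_rxn = −|q_surr| = -9.197 kJ
ΔH = q_rxn / n = -59.76 kJ/mol

ΔH = -59.8 kJ/mol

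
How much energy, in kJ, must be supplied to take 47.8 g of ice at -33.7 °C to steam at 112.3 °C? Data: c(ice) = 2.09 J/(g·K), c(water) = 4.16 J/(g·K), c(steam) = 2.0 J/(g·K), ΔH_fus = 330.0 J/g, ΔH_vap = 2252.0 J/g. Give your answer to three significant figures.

q = 148 kJ

q1 (heat ice -33.7→0.0 °C): 47.8 × 2.09 × 33.7 = 3367 J
q2 (melt at 0 °C): 47.8 × 330.0 = 15774 J
q3 (heat water 0.0→100.0 °C): 47.8 × 4.16 × 100.0 = 19885 J
q4 (vaporize at 100 °C): 47.8 × 2252.0 = 107646 J
q5 (heat steam 100.0→112.3 °C): 47.8 × 2.0 × 12.3 = 1176 J
Total: 3367 + 15774 + 19885 + 107646 + 1176 = 147848 J = 148 kJ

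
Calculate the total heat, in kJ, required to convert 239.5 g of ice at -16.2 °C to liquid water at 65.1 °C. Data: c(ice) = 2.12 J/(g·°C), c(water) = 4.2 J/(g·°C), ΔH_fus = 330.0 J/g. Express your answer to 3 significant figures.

q = 153 kJ

q1 (heat ice -16.2→0.0 °C): 239.5 × 2.12 × 16.2 = 8225 J
q2 (melt at 0 °C): 239.5 × 330.0 = 79035 J
q3 (heat water 0.0→65.1 °C): 239.5 × 4.2 × 65.1 = 65484 J
Total: 8225 + 79035 + 65484 = 152744 J = 153 kJ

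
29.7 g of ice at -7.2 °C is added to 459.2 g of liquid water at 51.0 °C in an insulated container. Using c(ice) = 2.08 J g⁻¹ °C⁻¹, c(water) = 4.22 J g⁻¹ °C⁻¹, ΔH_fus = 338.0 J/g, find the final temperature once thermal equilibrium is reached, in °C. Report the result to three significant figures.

Heat to bring ice to 0 °C and melt it: q₁ = 29.7×2.08×7.2 + 29.7×338.0 = 10483 J
Heat the water can supply cooling to 0 °C: 459.2×4.22×51.0 = 98829.0 J > q₁, so all ice melts.
Energy balance: 459.2×4.22×(51.0 − T) = 10483 + 29.7×4.22×(T − 0)
1937.824(51.0 − T) = 10483 + 125.334 T
98829.0 − 10483 = 2063.158 T
T = 88346.0 / 2063.158 = 42.82 °C

T_f = 42.8 °C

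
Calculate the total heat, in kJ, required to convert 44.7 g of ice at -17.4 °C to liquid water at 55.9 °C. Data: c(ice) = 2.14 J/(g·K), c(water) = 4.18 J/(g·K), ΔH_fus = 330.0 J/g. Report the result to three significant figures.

q = 26.9 kJ

q1 (heat ice -17.4→0.0 °C): 44.7 × 2.14 × 17.4 = 1664 J
q2 (melt at 0 °C): 44.7 × 330.0 = 14751 J
q3 (heat water 0.0→55.9 °C): 44.7 × 4.18 × 55.9 = 10445 J
Total: 1664 + 14751 + 10445 = 26860 J = 26.9 kJ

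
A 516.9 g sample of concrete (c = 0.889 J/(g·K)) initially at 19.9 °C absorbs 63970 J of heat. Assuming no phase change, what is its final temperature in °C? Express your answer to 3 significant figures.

T_f = 159 °C

ΔT = q / (m c) = 63970 / (516.9 × 0.889) = 139.2 °C
T_f = 19.9 + 139.2 = 159.1 °C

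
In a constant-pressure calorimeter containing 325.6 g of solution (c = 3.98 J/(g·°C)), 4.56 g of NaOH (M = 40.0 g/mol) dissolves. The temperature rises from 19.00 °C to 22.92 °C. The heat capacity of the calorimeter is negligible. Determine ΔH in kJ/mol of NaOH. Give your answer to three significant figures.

ΔH = -44.6 kJ/mol

|ΔT| = |22.92 − 19.00| = 3.92 °C
|q_surr| = (325.6 × 3.98) × 3.92 = 1295.888 × 3.92 = 5080 J
n(NaOH) = 4.56 / 40.0 = 0.1140 mol
Temperature rose, so q_rxn = −|q_surr| = -5.080 kJ
ΔH = q_rxn / n = -44.56 kJ/mol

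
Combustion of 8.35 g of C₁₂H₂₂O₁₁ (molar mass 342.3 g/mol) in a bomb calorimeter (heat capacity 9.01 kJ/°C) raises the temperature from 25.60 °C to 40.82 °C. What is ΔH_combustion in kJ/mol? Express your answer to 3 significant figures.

ΔH = -5620 kJ/mol

ΔT = 40.82 − 25.60 = 15.22 °C
q_cal = C_cal × ΔT = 9.01 × 15.22 = 137.1322 kJ
n = 8.35 / 342.3 = 0.02439 mol
q_rxn = −q_cal = -137.1322 kJ
ΔH = -137.1322 / 0.02439 = -5622 kJ/mol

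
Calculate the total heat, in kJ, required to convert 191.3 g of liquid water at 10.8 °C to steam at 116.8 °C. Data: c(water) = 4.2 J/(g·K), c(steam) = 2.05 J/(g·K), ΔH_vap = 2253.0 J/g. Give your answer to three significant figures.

q = 509 kJ

q1 (heat water 10.8→100.0 °C): 191.3 × 4.2 × 89.2 = 71669 J
q2 (vaporize at 100 °C): 191.3 × 2253.0 = 430999 J
q3 (heat steam 100.0→116.8 °C): 191.3 × 2.05 × 16.8 = 6588 J
Total: 71669 + 430999 + 6588 = 509256 J = 509 kJ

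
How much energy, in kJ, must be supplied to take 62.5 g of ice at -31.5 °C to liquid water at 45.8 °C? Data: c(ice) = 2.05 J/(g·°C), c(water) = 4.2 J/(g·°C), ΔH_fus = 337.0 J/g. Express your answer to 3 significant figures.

q = 37.1 kJ

q1 (heat ice -31.5→0.0 °C): 62.5 × 2.05 × 31.5 = 4036 J
q2 (melt at 0 °C): 62.5 × 337.0 = 21063 J
q3 (heat water 0.0→45.8 °C): 62.5 × 4.2 × 45.8 = 12023 J
Total: 4036 + 21063 + 12023 = 37122 J = 37.1 kJ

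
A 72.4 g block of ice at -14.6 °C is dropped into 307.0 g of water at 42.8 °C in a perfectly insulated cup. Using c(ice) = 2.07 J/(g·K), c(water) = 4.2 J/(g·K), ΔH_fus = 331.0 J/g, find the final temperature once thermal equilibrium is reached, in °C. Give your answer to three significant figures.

Heat to bring ice to 0 °C and melt it: q₁ = 72.4×2.07×14.6 + 72.4×331.0 = 26152 J
Heat the water can supply cooling to 0 °C: 307.0×4.2×42.8 = 55186.3 J > q₁, so all ice melts.
Energy balance: 307.0×4.2×(42.8 − T) = 26152 + 72.4×4.2×(T − 0)
1289.4(42.8 − T) = 26152 + 304.08 T
55186.3 − 26152 = 1593.48 T
T = 29034.3 / 1593.48 = 18.22 °C

T_f = 18.2 °C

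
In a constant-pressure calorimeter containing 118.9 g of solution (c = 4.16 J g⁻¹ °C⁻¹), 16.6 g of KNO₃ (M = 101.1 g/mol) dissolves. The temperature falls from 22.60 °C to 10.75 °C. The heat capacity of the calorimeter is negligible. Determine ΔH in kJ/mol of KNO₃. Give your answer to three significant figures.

ΔH = 35.7 kJ/mol

|ΔT| = |10.75 − 22.60| = 11.85 °C
|q_surr| = (118.9 × 4.16) × 11.85 = 494.624 × 11.85 = 5861 J
n(KNO₃) = 16.6 / 101.1 = 0.1642 mol
Temperature fell, so q_rxn = +|q_surr| = 5.861 kJ
ΔH = q_rxn / n = 35.69 kJ/mol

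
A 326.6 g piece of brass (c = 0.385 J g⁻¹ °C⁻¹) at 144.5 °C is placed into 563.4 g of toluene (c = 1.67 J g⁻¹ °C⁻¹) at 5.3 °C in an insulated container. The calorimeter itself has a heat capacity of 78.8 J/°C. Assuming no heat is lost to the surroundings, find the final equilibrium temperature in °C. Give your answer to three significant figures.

T_f = 20.6 °C

Heat lost by brass = heat gained by toluene + calorimeter.
(326.6)(0.385)(144.5 − T) = [(563.4)(1.67) + 78.8](T − 5.3)
125.741 (144.5 − T) = 1019.678 (T − 5.3)
18170 − 125.741 T = 1019.678 T − 5404.3
23574.3 = 1145.419 T
T = 20.58 °C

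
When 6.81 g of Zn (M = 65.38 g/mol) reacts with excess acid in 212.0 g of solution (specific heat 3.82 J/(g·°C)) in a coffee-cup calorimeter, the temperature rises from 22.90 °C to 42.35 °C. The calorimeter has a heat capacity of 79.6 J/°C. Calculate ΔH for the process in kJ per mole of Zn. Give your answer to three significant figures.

ΔH = -166 kJ/mol

|ΔT| = |42.35 − 22.90| = 19.45 °C
|q_surr| = (212.0 × 3.82 + 79.6) × 19.45 = 889.44 × 19.45 = 17300 J
n(Zn) = 6.81 / 65.38 = 0.1042 mol
Temperature rose, so q_rxn = −|q_surr| = -17.30 kJ
ΔH = q_rxn / n = -166.0 kJ/mol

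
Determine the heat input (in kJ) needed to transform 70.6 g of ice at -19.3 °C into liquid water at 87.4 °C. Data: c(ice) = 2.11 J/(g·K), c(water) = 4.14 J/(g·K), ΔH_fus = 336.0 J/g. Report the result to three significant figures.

q = 52.1 kJ

q1 (heat ice -19.3→0.0 °C): 70.6 × 2.11 × 19.3 = 2875 J
q2 (melt at 0 °C): 70.6 × 336.0 = 23722 J
q3 (heat water 0.0→87.4 °C): 70.6 × 4.14 × 87.4 = 25546 J
Total: 2875 + 23722 + 25546 = 52143 J = 52.1 kJ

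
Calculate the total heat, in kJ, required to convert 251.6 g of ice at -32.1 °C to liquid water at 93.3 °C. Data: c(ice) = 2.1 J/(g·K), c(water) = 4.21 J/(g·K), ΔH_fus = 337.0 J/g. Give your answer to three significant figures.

q1 (heat ice -32.1→0.0 °C): 251.6 × 2.1 × 32.1 = 16960 J
q2 (melt at 0 °C): 251.6 × 337.0 = 84789 J
q3 (heat water 0.0→93.3 °C): 251.6 × 4.21 × 93.3 = 98827 J
Total: 16960 + 84789 + 98827 = 200576 J = 201 kJ

q = 201 kJ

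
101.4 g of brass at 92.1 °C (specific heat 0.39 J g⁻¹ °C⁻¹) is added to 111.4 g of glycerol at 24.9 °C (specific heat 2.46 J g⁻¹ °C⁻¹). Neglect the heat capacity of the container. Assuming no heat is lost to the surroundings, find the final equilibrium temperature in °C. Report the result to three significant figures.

T_f = 33.4 °C

Heat lost by brass = heat gained by glycerol.
(101.4)(0.39)(92.1 − T) = (111.4)(2.46)(T − 24.9)
39.546 (92.1 − T) = 274.044 (T − 24.9)
3642.2 − 39.546 T = 274.044 T − 6823.7
10465.9 = 313.590 T
T = 33.37 °C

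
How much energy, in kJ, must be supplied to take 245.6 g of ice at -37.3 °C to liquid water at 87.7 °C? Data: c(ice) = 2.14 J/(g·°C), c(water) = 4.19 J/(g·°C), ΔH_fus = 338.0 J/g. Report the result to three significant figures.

q1 (heat ice -37.3→0.0 °C): 245.6 × 2.14 × 37.3 = 19604 J
q2 (melt at 0 °C): 245.6 × 338.0 = 83013 J
q3 (heat water 0.0→87.7 °C): 245.6 × 4.19 × 87.7 = 90249 J
Total: 19604 + 83013 + 90249 = 192866 J = 193 kJ

q = 193 kJ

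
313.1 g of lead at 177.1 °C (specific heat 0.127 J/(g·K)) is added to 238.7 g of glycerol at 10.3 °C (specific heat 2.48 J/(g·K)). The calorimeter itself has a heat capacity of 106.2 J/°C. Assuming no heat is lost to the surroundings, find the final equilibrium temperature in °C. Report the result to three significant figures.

Heat lost by lead = heat gained by glycerol + calorimeter.
(313.1)(0.127)(177.1 − T) = [(238.7)(2.48) + 106.2](T − 10.3)
39.7637 (177.1 − T) = 698.176 (T − 10.3)
7042.2 − 39.7637 T = 698.176 T − 7191.2
14233.4 = 737.9397 T
T = 19.29 °C

T_f = 19.3 °C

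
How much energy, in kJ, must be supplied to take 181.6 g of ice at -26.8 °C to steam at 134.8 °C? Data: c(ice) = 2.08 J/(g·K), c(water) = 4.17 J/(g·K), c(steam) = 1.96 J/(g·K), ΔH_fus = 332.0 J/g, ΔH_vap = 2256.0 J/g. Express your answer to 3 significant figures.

q = 568 kJ

q1 (heat ice -26.8→0.0 °C): 181.6 × 2.08 × 26.8 = 10123 J
q2 (melt at 0 °C): 181.6 × 332.0 = 60291 J
q3 (heat water 0.0→100.0 °C): 181.6 × 4.17 × 100.0 = 75727 J
q4 (vaporize at 100 °C): 181.6 × 2256.0 = 409690 J
q5 (heat steam 100.0→134.8 °C): 181.6 × 1.96 × 34.8 = 12387 J
Total: 10123 + 60291 + 75727 + 409690 + 12387 = 568218 J = 568 kJ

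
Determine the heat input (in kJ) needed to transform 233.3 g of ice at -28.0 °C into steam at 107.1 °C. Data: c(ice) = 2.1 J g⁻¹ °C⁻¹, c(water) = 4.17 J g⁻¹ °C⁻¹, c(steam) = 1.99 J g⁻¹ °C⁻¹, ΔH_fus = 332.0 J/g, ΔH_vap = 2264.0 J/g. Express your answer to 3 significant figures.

q = 720 kJ

q1 (heat ice -28.0→0.0 °C): 233.3 × 2.1 × 28.0 = 13718 J
q2 (melt at 0 °C): 233.3 × 332.0 = 77456 J
q3 (heat water 0.0→100.0 °C): 233.3 × 4.17 × 100.0 = 97286 J
q4 (vaporize at 100 °C): 233.3 × 2264.0 = 528191 J
q5 (heat steam 100.0→107.1 °C): 233.3 × 1.99 × 7.1 = 3296 J
Total: 13718 + 77456 + 97286 + 528191 + 3296 = 719947 J = 720 kJ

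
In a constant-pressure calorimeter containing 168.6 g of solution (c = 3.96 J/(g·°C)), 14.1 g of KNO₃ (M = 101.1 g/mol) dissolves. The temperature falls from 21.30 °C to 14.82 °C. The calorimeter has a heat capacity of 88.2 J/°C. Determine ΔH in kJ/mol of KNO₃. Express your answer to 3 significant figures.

ΔH = 35.1 kJ/mol

|ΔT| = |14.82 − 21.30| = 6.48 °C
|q_surr| = (168.6 × 3.96 + 88.2) × 6.48 = 755.856 × 6.48 = 4898 J
n(KNO₃) = 14.1 / 101.1 = 0.1395 mol
Temperature fell, so q_rxn = +|q_surr| = 4.898 kJ
ΔH = q_rxn / n = 35.11 kJ/mol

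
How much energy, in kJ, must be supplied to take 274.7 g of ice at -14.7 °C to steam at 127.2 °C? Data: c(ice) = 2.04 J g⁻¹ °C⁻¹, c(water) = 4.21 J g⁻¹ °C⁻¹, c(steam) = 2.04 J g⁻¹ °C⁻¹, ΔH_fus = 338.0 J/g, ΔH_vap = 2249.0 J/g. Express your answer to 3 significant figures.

q1 (heat ice -14.7→0.0 °C): 274.7 × 2.04 × 14.7 = 8238 J
q2 (melt at 0 °C): 274.7 × 338.0 = 92849 J
q3 (heat water 0.0→100.0 °C): 274.7 × 4.21 × 100.0 = 115649 J
q4 (vaporize at 100 °C): 274.7 × 2249.0 = 617800 J
q5 (heat steam 100.0→127.2 °C): 274.7 × 2.04 × 27.2 = 15243 J
Total: 8238 + 92849 + 115649 + 617800 + 15243 = 849779 J = 850 kJ

q = 850 kJ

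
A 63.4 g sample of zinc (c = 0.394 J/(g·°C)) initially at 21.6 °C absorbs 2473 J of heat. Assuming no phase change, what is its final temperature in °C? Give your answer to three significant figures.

T_f = 121 °C

ΔT = q / (m c) = 2473 / (63.4 × 0.394) = 99.00 °C
T_f = 21.6 + 99.00 = 120.60 °C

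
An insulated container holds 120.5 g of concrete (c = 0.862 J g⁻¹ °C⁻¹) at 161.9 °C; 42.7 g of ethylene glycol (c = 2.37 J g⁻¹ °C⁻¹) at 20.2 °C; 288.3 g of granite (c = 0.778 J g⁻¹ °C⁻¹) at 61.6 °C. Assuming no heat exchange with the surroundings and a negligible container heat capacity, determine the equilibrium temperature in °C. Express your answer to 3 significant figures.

Σ mᵢcᵢ(T − Tᵢ) = 0  ⇒  T = Σ mᵢcᵢTᵢ / Σ mᵢcᵢ
Σ mᵢcᵢ = 120.5×0.862 + 42.7×2.37 + 288.3×0.778 = 429.3674
Σ mᵢcᵢTᵢ = 103.871×161.9 + 101.199×20.2 + 224.2974×61.6 = 32678
T = 32678 / 429.3674 = 76.11 °C

T_f = 76.1 °C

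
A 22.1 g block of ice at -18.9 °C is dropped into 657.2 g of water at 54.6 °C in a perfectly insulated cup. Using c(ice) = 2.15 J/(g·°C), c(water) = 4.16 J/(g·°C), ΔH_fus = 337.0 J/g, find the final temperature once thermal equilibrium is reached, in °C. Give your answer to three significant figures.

T_f = 49.9 °C

Heat to bring ice to 0 °C and melt it: q₁ = 22.1×2.15×18.9 + 22.1×337.0 = 8345.7 J
Heat the water can supply cooling to 0 °C: 657.2×4.16×54.6 = 149274 J > q₁, so all ice melts.
Energy balance: 657.2×4.16×(54.6 − T) = 8345.7 + 22.1×4.16×(T − 0)
2733.952(54.6 − T) = 8345.7 + 91.936 T
149274 − 8345.7 = 2825.888 T
T = 140928.3 / 2825.888 = 49.87 °C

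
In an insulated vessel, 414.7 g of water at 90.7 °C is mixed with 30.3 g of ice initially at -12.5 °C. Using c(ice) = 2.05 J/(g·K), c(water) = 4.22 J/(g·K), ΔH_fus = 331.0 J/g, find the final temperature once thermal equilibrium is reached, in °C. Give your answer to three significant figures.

T_f = 78.8 °C

Heat to bring ice to 0 °C and melt it: q₁ = 30.3×2.05×12.5 + 30.3×331.0 = 10806 J
Heat the water can supply cooling to 0 °C: 414.7×4.22×90.7 = 158728 J > q₁, so all ice melts.
Energy balance: 414.7×4.22×(90.7 − T) = 10806 + 30.3×4.22×(T − 0)
1750.034(90.7 − T) = 10806 + 127.866 T
158728 − 10806 = 1877.900 T
T = 147922 / 1877.900 = 78.77 °C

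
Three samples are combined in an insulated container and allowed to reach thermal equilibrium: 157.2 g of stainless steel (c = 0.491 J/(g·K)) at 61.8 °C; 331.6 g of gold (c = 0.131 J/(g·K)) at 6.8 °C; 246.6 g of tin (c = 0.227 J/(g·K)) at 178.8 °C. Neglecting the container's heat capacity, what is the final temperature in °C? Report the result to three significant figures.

Σ mᵢcᵢ(T − Tᵢ) = 0  ⇒  T = Σ mᵢcᵢTᵢ / Σ mᵢcᵢ
Σ mᵢcᵢ = 157.2×0.491 + 331.6×0.131 + 246.6×0.227 = 176.6030
Σ mᵢcᵢTᵢ = 77.1852×61.8 + 43.4396×6.8 + 55.9782×178.8 = 15074
T = 15074 / 176.6030 = 85.36 °C

T_f = 85.4 °C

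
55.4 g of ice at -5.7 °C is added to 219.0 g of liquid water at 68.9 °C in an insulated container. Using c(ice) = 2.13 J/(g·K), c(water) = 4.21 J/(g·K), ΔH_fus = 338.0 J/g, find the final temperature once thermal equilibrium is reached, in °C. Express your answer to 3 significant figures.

T_f = 38.2 °C

Heat to bring ice to 0 °C and melt it: q₁ = 55.4×2.13×5.7 + 55.4×338.0 = 19398 J
Heat the water can supply cooling to 0 °C: 219.0×4.21×68.9 = 63525.1 J > q₁, so all ice melts.
Energy balance: 219.0×4.21×(68.9 − T) = 19398 + 55.4×4.21×(T − 0)
921.99(68.9 − T) = 19398 + 233.234 T
63525.1 − 19398 = 1155.224 T
T = 44127.1 / 1155.224 = 38.20 °C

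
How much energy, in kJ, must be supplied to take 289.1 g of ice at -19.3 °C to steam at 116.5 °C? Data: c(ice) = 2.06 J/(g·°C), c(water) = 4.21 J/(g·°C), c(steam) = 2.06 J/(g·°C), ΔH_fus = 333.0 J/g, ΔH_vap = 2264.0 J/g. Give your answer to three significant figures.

q = 894 kJ

q1 (heat ice -19.3→0.0 °C): 289.1 × 2.06 × 19.3 = 11494 J
q2 (melt at 0 °C): 289.1 × 333.0 = 96270 J
q3 (heat water 0.0→100.0 °C): 289.1 × 4.21 × 100.0 = 121711 J
q4 (vaporize at 100 °C): 289.1 × 2264.0 = 654522 J
q5 (heat steam 100.0→116.5 °C): 289.1 × 2.06 × 16.5 = 9827 J
Total: 11494 + 96270 + 121711 + 654522 + 9827 = 893824 J = 894 kJ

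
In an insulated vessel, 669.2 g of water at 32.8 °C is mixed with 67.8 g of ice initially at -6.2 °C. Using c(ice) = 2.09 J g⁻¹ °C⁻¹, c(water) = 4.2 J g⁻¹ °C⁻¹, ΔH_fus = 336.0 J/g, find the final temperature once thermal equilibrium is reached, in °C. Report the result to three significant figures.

T_f = 22.1 °C

Heat to bring ice to 0 °C and melt it: q₁ = 67.8×2.09×6.2 + 67.8×336.0 = 23659 J
Heat the water can supply cooling to 0 °C: 669.2×4.2×32.8 = 92189.0 J > q₁, so all ice melts.
Energy balance: 669.2×4.2×(32.8 − T) = 23659 + 67.8×4.2×(T − 0)
2810.64(32.8 − T) = 23659 + 284.76 T
92189.0 − 23659 = 3095.40 T
T = 68530.0 / 3095.40 = 22.14 °C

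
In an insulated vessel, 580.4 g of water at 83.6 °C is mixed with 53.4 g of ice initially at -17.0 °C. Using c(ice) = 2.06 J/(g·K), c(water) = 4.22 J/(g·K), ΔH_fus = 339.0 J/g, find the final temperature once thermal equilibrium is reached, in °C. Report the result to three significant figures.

Heat to bring ice to 0 °C and melt it: q₁ = 53.4×2.06×17.0 + 53.4×339.0 = 19973 J
Heat the water can supply cooling to 0 °C: 580.4×4.22×83.6 = 204760 J > q₁, so all ice melts.
Energy balance: 580.4×4.22×(83.6 − T) = 19973 + 53.4×4.22×(T − 0)
2449.288(83.6 − T) = 19973 + 225.348 T
204760 − 19973 = 2674.636 T
T = 184787 / 2674.636 = 69.09 °C

T_f = 69.1 °C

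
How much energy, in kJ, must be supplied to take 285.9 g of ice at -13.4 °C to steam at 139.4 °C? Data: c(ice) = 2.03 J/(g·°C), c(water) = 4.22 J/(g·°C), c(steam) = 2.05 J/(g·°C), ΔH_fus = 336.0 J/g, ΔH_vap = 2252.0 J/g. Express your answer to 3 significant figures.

q1 (heat ice -13.4→0.0 °C): 285.9 × 2.03 × 13.4 = 7777 J
q2 (melt at 0 °C): 285.9 × 336.0 = 96062 J
q3 (heat water 0.0→100.0 °C): 285.9 × 4.22 × 100.0 = 120650 J
q4 (vaporize at 100 °C): 285.9 × 2252.0 = 643847 J
q5 (heat steam 100.0→139.4 °C): 285.9 × 2.05 × 39.4 = 23092 J
Total: 7777 + 96062 + 120650 + 643847 + 23092 = 891428 J = 891 kJ

q = 891 kJ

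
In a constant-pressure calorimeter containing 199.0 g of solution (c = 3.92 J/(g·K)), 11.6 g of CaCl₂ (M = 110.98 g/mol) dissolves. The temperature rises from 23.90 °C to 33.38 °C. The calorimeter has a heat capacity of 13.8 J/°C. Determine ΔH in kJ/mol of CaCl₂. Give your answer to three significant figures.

|ΔT| = |33.38 − 23.90| = 9.48 °C
|q_surr| = (199.0 × 3.92 + 13.8) × 9.48 = 793.88 × 9.48 = 7526 J
n(CaCl₂) = 11.6 / 110.98 = 0.1045 mol
Temperature rose, so q_rxn = −|q_surr| = -7.526 kJ
ΔH = q_rxn / n = -72.02 kJ/mol

ΔH = -72.0 kJ/mol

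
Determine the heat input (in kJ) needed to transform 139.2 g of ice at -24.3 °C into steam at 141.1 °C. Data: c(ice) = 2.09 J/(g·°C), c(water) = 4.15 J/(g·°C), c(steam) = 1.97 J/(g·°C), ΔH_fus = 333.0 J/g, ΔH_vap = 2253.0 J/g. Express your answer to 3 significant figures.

q1 (heat ice -24.3→0.0 °C): 139.2 × 2.09 × 24.3 = 7070 J
q2 (melt at 0 °C): 139.2 × 333.0 = 46354 J
q3 (heat water 0.0→100.0 °C): 139.2 × 4.15 × 100.0 = 57768 J
q4 (vaporize at 100 °C): 139.2 × 2253.0 = 313618 J
q5 (heat steam 100.0→141.1 °C): 139.2 × 1.97 × 41.1 = 11271 J
Total: 7070 + 46354 + 57768 + 313618 + 11271 = 436081 J = 436 kJ

q = 436 kJ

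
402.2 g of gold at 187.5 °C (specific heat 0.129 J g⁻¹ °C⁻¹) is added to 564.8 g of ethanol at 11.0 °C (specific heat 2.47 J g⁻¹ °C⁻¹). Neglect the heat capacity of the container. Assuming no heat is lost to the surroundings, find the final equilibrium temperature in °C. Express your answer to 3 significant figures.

T_f = 17.3 °C

Heat lost by gold = heat gained by ethanol.
(402.2)(0.129)(187.5 − T) = (564.8)(2.47)(T − 11.0)
51.8838 (187.5 − T) = 1395.056 (T − 11.0)
9728.2 − 51.8838 T = 1395.056 T − 15346
25074.2 = 1446.9398 T
T = 17.33 °C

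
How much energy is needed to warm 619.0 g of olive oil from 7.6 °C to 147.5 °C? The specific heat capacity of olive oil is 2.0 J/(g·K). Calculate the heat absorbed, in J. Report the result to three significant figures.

q = 173000 J

q = m c ΔT = 619.0 × 2.0 × (147.5 − 7.6)
q = 619.0 × 2.0 × 139.9 = 173200 J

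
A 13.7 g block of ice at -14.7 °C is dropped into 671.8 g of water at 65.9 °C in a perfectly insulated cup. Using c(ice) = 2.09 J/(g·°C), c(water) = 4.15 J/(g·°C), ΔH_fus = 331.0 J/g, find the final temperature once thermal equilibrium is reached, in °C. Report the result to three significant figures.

Heat to bring ice to 0 °C and melt it: q₁ = 13.7×2.09×14.7 + 13.7×331.0 = 4955.6 J
Heat the water can supply cooling to 0 °C: 671.8×4.15×65.9 = 183727 J > q₁, so all ice melts.
Energy balance: 671.8×4.15×(65.9 − T) = 4955.6 + 13.7×4.15×(T − 0)
2787.97(65.9 − T) = 4955.6 + 56.855 T
183727 − 4955.6 = 2844.825 T
T = 178771.4 / 2844.825 = 62.84 °C

T_f = 62.8 °C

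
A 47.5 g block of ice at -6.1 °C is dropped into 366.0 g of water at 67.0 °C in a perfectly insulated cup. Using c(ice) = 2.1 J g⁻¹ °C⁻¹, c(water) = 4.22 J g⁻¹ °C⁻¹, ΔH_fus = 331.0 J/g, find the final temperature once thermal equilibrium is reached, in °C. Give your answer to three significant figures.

T_f = 49.9 °C

Heat to bring ice to 0 °C and melt it: q₁ = 47.5×2.1×6.1 + 47.5×331.0 = 16331 J
Heat the water can supply cooling to 0 °C: 366.0×4.22×67.0 = 103483 J > q₁, so all ice melts.
Energy balance: 366.0×4.22×(67.0 − T) = 16331 + 47.5×4.22×(T − 0)
1544.52(67.0 − T) = 16331 + 200.45 T
103483 − 16331 = 1744.97 T
T = 87152 / 1744.97 = 49.94 °C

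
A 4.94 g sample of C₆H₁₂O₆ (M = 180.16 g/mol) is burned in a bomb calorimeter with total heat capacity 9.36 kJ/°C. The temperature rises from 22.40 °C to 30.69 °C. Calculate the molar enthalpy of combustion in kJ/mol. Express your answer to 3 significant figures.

ΔH = -2830 kJ/mol

ΔT = 30.69 − 22.40 = 8.29 °C
q_cal = C_cal × ΔT = 9.36 × 8.29 = 77.5944 kJ
n = 4.94 / 180.16 = 0.02742 mol
q_rxn = −q_cal = -77.5944 kJ
ΔH = -77.5944 / 0.02742 = -2830 kJ/mol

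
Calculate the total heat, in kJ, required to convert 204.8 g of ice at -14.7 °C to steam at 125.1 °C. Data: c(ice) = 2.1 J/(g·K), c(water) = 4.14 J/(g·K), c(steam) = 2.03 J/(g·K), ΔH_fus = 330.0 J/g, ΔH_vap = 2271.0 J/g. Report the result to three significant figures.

q1 (heat ice -14.7→0.0 °C): 204.8 × 2.1 × 14.7 = 6322 J
q2 (melt at 0 °C): 204.8 × 330.0 = 67584 J
q3 (heat water 0.0→100.0 °C): 204.8 × 4.14 × 100.0 = 84787 J
q4 (vaporize at 100 °C): 204.8 × 2271.0 = 465101 J
q5 (heat steam 100.0→125.1 °C): 204.8 × 2.03 × 25.1 = 10435 J
Total: 6322 + 67584 + 84787 + 465101 + 10435 = 634229 J = 634 kJ

q = 634 kJ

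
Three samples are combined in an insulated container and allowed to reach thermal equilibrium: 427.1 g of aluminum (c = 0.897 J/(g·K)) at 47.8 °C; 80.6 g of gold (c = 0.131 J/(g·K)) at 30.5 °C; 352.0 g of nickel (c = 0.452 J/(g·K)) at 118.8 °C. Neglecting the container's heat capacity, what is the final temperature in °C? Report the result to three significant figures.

Σ mᵢcᵢ(T − Tᵢ) = 0  ⇒  T = Σ mᵢcᵢTᵢ / Σ mᵢcᵢ
Σ mᵢcᵢ = 427.1×0.897 + 80.6×0.131 + 352.0×0.452 = 552.7713
Σ mᵢcᵢTᵢ = 383.1087×47.8 + 10.5586×30.5 + 159.104×118.8 = 37536
T = 37536 / 552.7713 = 67.91 °C

T_f = 67.9 °C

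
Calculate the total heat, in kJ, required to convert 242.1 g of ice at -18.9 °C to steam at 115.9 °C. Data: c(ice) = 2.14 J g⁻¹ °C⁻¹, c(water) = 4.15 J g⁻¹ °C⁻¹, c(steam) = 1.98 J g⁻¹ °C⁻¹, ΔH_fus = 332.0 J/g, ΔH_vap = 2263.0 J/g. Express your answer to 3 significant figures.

q1 (heat ice -18.9→0.0 °C): 242.1 × 2.14 × 18.9 = 9792 J
q2 (melt at 0 °C): 242.1 × 332.0 = 80377 J
q3 (heat water 0.0→100.0 °C): 242.1 × 4.15 × 100.0 = 100472 J
q4 (vaporize at 100 °C): 242.1 × 2263.0 = 547872 J
q5 (heat steam 100.0→115.9 °C): 242.1 × 1.98 × 15.9 = 7622 J
Total: 9792 + 80377 + 100472 + 547872 + 7622 = 746135 J = 746 kJ

q = 746 kJ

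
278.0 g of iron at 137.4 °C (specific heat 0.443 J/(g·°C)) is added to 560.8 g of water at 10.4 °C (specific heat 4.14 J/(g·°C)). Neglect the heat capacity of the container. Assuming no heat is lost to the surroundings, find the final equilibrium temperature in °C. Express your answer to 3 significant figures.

Heat lost by iron = heat gained by water.
(278.0)(0.443)(137.4 − T) = (560.8)(4.14)(T − 10.4)
123.154 (137.4 − T) = 2321.712 (T − 10.4)
16921 − 123.154 T = 2321.712 T − 24146
41067 = 2444.866 T
T = 16.80 °C

T_f = 16.8 °C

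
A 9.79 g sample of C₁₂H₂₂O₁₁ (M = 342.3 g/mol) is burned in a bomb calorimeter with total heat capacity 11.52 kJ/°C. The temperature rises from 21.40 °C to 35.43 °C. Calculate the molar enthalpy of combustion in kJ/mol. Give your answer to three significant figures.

ΔT = 35.43 − 21.40 = 14.03 °C
q_cal = C_cal × ΔT = 11.52 × 14.03 = 161.6256 kJ
n = 9.79 / 342.3 = 0.02860 mol
q_rxn = −q_cal = -161.6256 kJ
ΔH = -161.6256 / 0.02860 = -5651 kJ/mol

ΔH = -5650 kJ/mol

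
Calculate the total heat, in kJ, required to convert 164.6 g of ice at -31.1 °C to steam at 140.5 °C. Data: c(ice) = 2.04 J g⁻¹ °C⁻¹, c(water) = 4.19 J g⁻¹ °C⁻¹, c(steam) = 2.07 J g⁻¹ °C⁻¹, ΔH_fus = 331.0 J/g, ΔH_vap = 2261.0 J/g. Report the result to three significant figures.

q = 520 kJ

q1 (heat ice -31.1→0.0 °C): 164.6 × 2.04 × 31.1 = 10443 J
q2 (melt at 0 °C): 164.6 × 331.0 = 54483 J
q3 (heat water 0.0→100.0 °C): 164.6 × 4.19 × 100.0 = 68967 J
q4 (vaporize at 100 °C): 164.6 × 2261.0 = 372161 J
q5 (heat steam 100.0→140.5 °C): 164.6 × 2.07 × 40.5 = 13799 J
Total: 10443 + 54483 + 68967 + 372161 + 13799 = 519853 J = 520 kJ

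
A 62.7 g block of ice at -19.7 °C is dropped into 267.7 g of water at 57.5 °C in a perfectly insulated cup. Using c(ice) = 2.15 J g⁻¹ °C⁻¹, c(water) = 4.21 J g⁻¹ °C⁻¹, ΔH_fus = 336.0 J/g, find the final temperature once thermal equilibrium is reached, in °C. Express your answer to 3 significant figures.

Heat to bring ice to 0 °C and melt it: q₁ = 62.7×2.15×19.7 + 62.7×336.0 = 23723 J
Heat the water can supply cooling to 0 °C: 267.7×4.21×57.5 = 64803.5 J > q₁, so all ice melts.
Energy balance: 267.7×4.21×(57.5 − T) = 23723 + 62.7×4.21×(T − 0)
1127.017(57.5 − T) = 23723 + 263.967 T
64803.5 − 23723 = 1390.984 T
T = 41080.5 / 1390.984 = 29.53 °C

T_f = 29.5 °C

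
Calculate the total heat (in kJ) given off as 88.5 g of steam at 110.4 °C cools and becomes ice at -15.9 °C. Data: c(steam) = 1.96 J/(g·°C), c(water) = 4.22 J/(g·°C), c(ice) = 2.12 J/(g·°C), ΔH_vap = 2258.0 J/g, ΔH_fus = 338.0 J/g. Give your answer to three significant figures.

q1 (cool steam 110.4→100 °C): 88.5 × 1.96 × 10.4 = 1804 J
q2 (condense at 100 °C): 88.5 × 2258.0 = 199833 J
q3 (cool water 100→0 °C): 88.5 × 4.22 × 100.0 = 37347 J
q4 (freeze at 0 °C): 88.5 × 338.0 = 29913 J
q5 (cool ice 0→-15.9 °C): 88.5 × 2.12 × 15.9 = 2983 J
Total: 1804 + 199833 + 37347 + 29913 + 2983 = 271880 J = 272 kJ

q = 272 kJ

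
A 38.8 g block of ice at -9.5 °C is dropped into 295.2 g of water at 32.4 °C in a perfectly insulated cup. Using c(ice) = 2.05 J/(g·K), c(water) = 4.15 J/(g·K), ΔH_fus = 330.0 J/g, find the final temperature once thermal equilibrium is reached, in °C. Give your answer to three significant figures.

Heat to bring ice to 0 °C and melt it: q₁ = 38.8×2.05×9.5 + 38.8×330.0 = 13560 J
Heat the water can supply cooling to 0 °C: 295.2×4.15×32.4 = 39692.6 J > q₁, so all ice melts.
Energy balance: 295.2×4.15×(32.4 − T) = 13560 + 38.8×4.15×(T − 0)
1225.08(32.4 − T) = 13560 + 161.02 T
39692.6 − 13560 = 1386.10 T
T = 26132.6 / 1386.10 = 18.85 °C

T_f = 18.9 °C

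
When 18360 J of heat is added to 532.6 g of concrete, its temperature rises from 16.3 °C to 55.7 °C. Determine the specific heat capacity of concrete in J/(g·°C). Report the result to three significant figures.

c = 0.875 J/(g·°C)

c = q / (m ΔT) = 18360 / (532.6 × 39.4)
c = 18360 / 20984.44 = 0.875 J/(g·°C)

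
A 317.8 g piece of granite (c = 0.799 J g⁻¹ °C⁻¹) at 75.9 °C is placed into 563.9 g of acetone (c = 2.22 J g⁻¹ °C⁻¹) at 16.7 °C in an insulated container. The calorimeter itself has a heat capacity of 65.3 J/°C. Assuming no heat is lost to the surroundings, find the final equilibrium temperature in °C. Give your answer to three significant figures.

Heat lost by granite = heat gained by acetone + calorimeter.
(317.8)(0.799)(75.9 − T) = [(563.9)(2.22) + 65.3](T − 16.7)
253.9222 (75.9 − T) = 1317.158 (T − 16.7)
19273 − 253.9222 T = 1317.158 T − 21997
41270 = 1571.0802 T
T = 26.27 °C

T_f = 26.3 °C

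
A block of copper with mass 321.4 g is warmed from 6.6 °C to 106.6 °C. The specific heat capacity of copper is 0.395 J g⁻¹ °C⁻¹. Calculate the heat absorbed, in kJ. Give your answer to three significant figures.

q = 12.7 kJ

q = m c ΔT = 321.4 × 0.395 × (106.6 − 6.6)
q = 321.4 × 0.395 × 100.0 = 12700 J = 12.7 kJ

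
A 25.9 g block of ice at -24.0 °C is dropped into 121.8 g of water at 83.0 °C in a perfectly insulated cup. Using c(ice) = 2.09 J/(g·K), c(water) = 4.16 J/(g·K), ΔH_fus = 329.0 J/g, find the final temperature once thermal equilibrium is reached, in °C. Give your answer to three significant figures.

T_f = 52.5 °C

Heat to bring ice to 0 °C and melt it: q₁ = 25.9×2.09×24.0 + 25.9×329.0 = 9820.2 J
Heat the water can supply cooling to 0 °C: 121.8×4.16×83.0 = 42055.1 J > q₁, so all ice melts.
Energy balance: 121.8×4.16×(83.0 − T) = 9820.2 + 25.9×4.16×(T − 0)
506.688(83.0 − T) = 9820.2 + 107.744 T
42055.1 − 9820.2 = 614.432 T
T = 32234.9 / 614.432 = 52.46 °C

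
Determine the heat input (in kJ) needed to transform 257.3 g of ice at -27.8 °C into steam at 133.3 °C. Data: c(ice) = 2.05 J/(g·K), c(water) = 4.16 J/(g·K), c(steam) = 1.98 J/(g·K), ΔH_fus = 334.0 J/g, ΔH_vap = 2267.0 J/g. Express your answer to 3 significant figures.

q = 808 kJ

q1 (heat ice -27.8→0.0 °C): 257.3 × 2.05 × 27.8 = 14664 J
q2 (melt at 0 °C): 257.3 × 334.0 = 85938 J
q3 (heat water 0.0→100.0 °C): 257.3 × 4.16 × 100.0 = 107037 J
q4 (vaporize at 100 °C): 257.3 × 2267.0 = 583299 J
q5 (heat steam 100.0→133.3 °C): 257.3 × 1.98 × 33.3 = 16965 J
Total: 14664 + 85938 + 107037 + 583299 + 16965 = 807903 J = 808 kJ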